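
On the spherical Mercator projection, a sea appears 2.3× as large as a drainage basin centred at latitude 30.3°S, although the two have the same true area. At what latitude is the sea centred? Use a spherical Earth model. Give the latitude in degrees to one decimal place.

55.3°

For equal true areas on Mercator, apparent areas scale as sec²φ, so the ratio is cos²φ₂ / cos²φ₁.
cos²φ₂ / cos²φ₁ = 2.3  ⇒  cos φ₁ = cos 30.3° / √2.3 = 0.8634/1.517 = 0.5693.
φ₁ = arccos(0.5693) ≈ 55.3°.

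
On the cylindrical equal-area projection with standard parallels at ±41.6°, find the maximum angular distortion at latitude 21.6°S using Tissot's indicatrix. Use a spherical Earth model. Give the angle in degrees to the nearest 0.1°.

Cylindrical equal-area (φ₀ = 41.6°): h = cos φ / cos 41.6° along meridians, k = cos 41.6° / cos φ along parallels; h·k = 1.
At 21.6°: h = 1.243, k = 0.8043; principal scales a = 1.243, b = 0.8043.
sin(ω/2) = (a − b)/(a + b) = 0.4391/2.048 = 0.2144, so ω = 2 arcsin(0.2144) ≈ 24.8°.

24.8°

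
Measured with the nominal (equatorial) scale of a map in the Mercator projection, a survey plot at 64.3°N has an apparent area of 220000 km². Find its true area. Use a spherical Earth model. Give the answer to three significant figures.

For Mercator, h = k = sec φ (a conformal cylindrical projection has a single point scale, 1/cos φ).
Areal scale = k² = sec²φ = 1/cos²(64.3°) = 1/0.4337² = 5.317.
True area = apparent / (areal scale) = 220000 / 5.317 ≈ 41400 km².

41400 km²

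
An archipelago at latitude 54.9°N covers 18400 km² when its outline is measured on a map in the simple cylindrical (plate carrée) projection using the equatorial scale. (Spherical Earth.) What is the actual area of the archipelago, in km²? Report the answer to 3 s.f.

10600 km²

Plate carrée maps x = Rλ, y = Rφ. The meridian scale is h = 1 and the parallel scale is k = 1/cos φ = sec φ.
Areal scale = h·k = 1 × sec φ; at 54.9°, h = 1.000, k = 1.739, so h·k = 1.739.
True area = apparent / (areal scale) = 18400 / 1.739 ≈ 10600 km².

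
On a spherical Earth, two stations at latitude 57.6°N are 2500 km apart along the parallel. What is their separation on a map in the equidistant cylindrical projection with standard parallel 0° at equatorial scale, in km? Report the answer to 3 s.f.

4670 km

For the equirectangular projection with φ₀ = 0 (plate carrée), h = 1 along meridians and k = sec φ along parallels.
Along the parallel, k = sec 57.6° = 1/0.5358 = 1.866.
Map distance = 2500 × 1.866 ≈ 4670 km.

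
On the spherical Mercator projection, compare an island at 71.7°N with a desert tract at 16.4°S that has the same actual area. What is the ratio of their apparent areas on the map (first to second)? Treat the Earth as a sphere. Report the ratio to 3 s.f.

Mercator is conformal with k = sec φ, so areal scale = k² = sec²φ.
At 71.7°: sec²(71.7°) = 1/0.3140² = 10.14.
At 16.4°: sec²(16.4°) = 1/0.9593² = 1.087.
Ratio = 10.14/1.087 = cos²(16.4°)/cos²(71.7°) ≈ 9.33.

9.33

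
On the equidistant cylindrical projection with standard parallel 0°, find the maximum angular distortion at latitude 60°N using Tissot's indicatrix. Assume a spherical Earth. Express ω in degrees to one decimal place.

For the equirectangular projection with φ₀ = 0 (plate carrée), h = 1 along meridians and k = sec φ along parallels.
At 60°: h = 1.000, k = 2.000; principal scales a = 2.000, b = 1.000.
sin(ω/2) = (a − b)/(a + b) = 1.0000/3.000 = 0.3333, so ω = 2 arcsin(0.3333) ≈ 38.9°.

38.9°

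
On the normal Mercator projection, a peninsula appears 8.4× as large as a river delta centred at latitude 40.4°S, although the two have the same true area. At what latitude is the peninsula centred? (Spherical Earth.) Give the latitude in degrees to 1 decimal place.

74.8°

For equal true areas on Mercator, apparent areas scale as sec²φ, so the ratio is cos²φ₂ / cos²φ₁.
cos²φ₂ / cos²φ₁ = 8.4  ⇒  cos φ₁ = cos 40.4° / √8.4 = 0.7615/2.898 = 0.2628.
φ₁ = arccos(0.2628) ≈ 74.8°.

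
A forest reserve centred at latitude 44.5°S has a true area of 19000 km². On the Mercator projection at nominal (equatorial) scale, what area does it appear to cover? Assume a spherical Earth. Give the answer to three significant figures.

The Mercator projection is conformal; its linear scale factor is the same in every direction and equals sec φ = 1/cos φ.
Areal scale = k² = sec²φ = 1/cos²(44.5°) = 1/0.7133² = 1.966.
Apparent area = 19000 × 1.966 ≈ 37300 km².

37300 km²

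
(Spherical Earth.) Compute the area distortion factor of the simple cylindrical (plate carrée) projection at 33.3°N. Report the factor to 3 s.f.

For the equirectangular projection with φ₀ = 0 (plate carrée), h = 1 along meridians and k = sec φ along parallels.
Areal scale = h·k = 1 × sec φ; at 33.3°, h = 1.000, k = 1.196, so h·k = 1.196.

1.20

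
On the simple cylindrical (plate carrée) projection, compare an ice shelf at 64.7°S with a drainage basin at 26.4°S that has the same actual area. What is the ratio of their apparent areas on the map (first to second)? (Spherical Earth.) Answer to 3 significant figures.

2.10

For the equirectangular projection with φ₀ = 0 (plate carrée), h = 1 along meridians and k = sec φ along parallels.
Areal scale at 64.7°: h·k = 1.000 × 2.340 = 2.340.
Areal scale at 26.4°: h·k = 1.000 × 1.116 = 1.116.
Ratio = 2.340/1.116 ≈ 2.10.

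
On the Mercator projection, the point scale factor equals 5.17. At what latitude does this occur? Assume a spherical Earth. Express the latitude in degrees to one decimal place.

78.8°

Mercator scale is k = sec φ = 1/cos φ.
1/cos φ = 5.17  ⇒  cos φ = 0.1934  ⇒  φ = arccos(0.1934) ≈ 78.8°.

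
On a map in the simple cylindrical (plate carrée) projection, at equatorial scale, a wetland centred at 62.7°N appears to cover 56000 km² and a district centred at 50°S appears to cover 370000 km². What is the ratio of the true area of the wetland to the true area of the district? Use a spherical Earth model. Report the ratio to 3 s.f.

0.108

Plate carrée has h = 1 and k = sec φ, giving areal scale sec φ; true area = (apparent area) · cos φ.
True area of wetland: 56000 × cos(62.7°) = 56000 × 0.4586 = 25680 km².
True area of district: 370000 × cos(50°) = 370000 × 0.6428 = 237800 km².
Ratio = 25680 / 237800 ≈ 0.108.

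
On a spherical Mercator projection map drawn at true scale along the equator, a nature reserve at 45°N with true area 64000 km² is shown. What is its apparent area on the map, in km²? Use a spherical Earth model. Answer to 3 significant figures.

128000 km²

The Mercator projection is conformal; its linear scale factor is the same in every direction and equals sec φ = 1/cos φ.
Areal scale = k² = sec²φ = 1/cos²(45°) = 1/0.7071² = 2.000.
Apparent area = 64000 × 2.000 ≈ 128000 km².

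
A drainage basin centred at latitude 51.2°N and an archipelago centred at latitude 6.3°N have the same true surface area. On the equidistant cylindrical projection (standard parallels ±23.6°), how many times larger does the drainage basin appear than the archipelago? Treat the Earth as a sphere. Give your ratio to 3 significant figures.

In the equirectangular projection with standard parallel φ₀ = 23.6° (x = Rλ cos φ₀, y = Rφ), meridians are true-scale (h = 1) and the parallel scale is k = cos φ₀ / cos φ.
Areal scale at 51.2°: h·k = 1.000 × 1.462 = 1.462.
Areal scale at 6.3°: h·k = 1.000 × 0.9219 = 0.9219.
Ratio = 1.462/0.9219 ≈ 1.59.

1.59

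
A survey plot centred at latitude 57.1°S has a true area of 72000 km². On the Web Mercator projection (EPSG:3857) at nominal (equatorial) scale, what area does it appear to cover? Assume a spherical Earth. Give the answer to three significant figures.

The Mercator projection is conformal; its linear scale factor is the same in every direction and equals sec φ = 1/cos φ.
Areal scale = k² = sec²φ = 1/cos²(57.1°) = 1/0.5432² = 3.389.
Apparent area = 72000 × 3.389 ≈ 244000 km².

244000 km²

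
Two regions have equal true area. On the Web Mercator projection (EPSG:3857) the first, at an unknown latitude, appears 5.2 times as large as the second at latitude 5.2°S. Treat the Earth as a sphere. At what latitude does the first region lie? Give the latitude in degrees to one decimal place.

64.1°

For equal true areas on Mercator, apparent areas scale as sec²φ, so the ratio is cos²φ₂ / cos²φ₁.
cos²φ₂ / cos²φ₁ = 5.2  ⇒  cos φ₁ = cos 5.2° / √5.2 = 0.9959/2.280 = 0.4367.
φ₁ = arccos(0.4367) ≈ 64.1°.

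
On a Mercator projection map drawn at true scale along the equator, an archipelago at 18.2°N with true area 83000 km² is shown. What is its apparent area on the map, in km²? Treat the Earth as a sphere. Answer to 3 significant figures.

The Mercator projection is conformal; its linear scale factor is the same in every direction and equals sec φ = 1/cos φ.
Areal scale = k² = sec²φ = 1/cos²(18.2°) = 1/0.9500² = 1.108.
Apparent area = 83000 × 1.108 ≈ 92000 km².

92000 km²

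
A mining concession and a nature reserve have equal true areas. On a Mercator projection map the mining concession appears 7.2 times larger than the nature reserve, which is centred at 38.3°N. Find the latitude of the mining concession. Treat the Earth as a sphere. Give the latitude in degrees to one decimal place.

Mercator areal scale is sec²φ, so apparent-area ratio = sec²φ₁ / sec²φ₂ = cos²φ₂ / cos²φ₁.
cos²φ₂ / cos²φ₁ = 7.2  ⇒  cos φ₁ = cos 38.3° / √7.2 = 0.7848/2.683 = 0.2925.
φ₁ = arccos(0.2925) ≈ 73.0°.

73.0°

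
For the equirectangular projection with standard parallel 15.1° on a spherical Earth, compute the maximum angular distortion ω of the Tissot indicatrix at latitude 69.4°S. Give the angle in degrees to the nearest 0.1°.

With standard parallel φ₀ = 15.1°, the equirectangular projection gives x = Rλ cos φ₀, y = Rφ, so h = 1 and k = cos 15.1° / cos φ.
At 69.4°: h = 1.000, k = 2.744; principal scales a = 2.744, b = 1.000.
sin(ω/2) = (a − b)/(a + b) = 1.744/3.744 = 0.4658, so ω = 2 arcsin(0.4658) ≈ 55.5°.

55.5°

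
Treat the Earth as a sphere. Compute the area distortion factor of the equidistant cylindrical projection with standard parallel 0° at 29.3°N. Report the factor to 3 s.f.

For the equirectangular projection with φ₀ = 0 (plate carrée), h = 1 along meridians and k = sec φ along parallels.
Areal scale = h·k = 1 × sec φ; at 29.3°, h = 1.000, k = 1.147, so h·k = 1.147.

1.15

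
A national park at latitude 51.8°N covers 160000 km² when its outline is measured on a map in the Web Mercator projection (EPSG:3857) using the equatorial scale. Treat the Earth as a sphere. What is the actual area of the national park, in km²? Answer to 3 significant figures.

61200 km²

Mercator is conformal, so the point scale is isotropic: h = k = sec φ = 1/cos φ.
Areal scale = k² = sec²φ = 1/cos²(51.8°) = 1/0.6184² = 2.615.
True area = apparent / (areal scale) = 160000 / 2.615 ≈ 61200 km².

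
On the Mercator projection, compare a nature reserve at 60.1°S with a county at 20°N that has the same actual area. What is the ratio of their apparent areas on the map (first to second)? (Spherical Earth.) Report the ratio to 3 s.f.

Mercator areal scale is sec²φ.
At 60.1°: sec²(60.1°) = 1/0.4985² = 4.024.
At 20°: sec²(20°) = 1/0.9397² = 1.132.
Ratio = 4.024/1.132 = cos²(20°)/cos²(60.1°) ≈ 3.55.

3.55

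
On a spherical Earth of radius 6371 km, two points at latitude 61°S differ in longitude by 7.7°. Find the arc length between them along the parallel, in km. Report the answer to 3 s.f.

415 km

Arc length along a parallel = R cos φ · Δλ (with Δλ in radians).
= 6371 × cos 61° × (7.7° × π/180) = 6371 × 0.4848 × 0.1344 ≈ 415 km.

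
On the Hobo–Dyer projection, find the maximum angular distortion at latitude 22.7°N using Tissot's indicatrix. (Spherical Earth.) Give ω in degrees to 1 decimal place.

17.2°

Hobo–Dyer is a cylindrical equal-area projection with standard parallels at ±37.5°. A cylindrical equal-area projection with standard parallel φ₀ has meridian scale h = cos φ / cos φ₀ and parallel scale k = cos φ₀ / cos φ (so areas are preserved, h·k = 1).
At 22.7°: h = 1.163, k = 0.8600; principal scales a = 1.163, b = 0.8600.
sin(ω/2) = (a − b)/(a + b) = 0.3029/2.023 = 0.1497, so ω = 2 arcsin(0.1497) ≈ 17.2°.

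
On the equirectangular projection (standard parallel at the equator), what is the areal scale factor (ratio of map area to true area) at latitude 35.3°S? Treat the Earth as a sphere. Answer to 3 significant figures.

1.23

For the equirectangular projection with φ₀ = 0 (plate carrée), h = 1 along meridians and k = sec φ along parallels.
Areal scale = h·k = 1 × sec φ; at 35.3°, h = 1.000, k = 1.225, so h·k = 1.225.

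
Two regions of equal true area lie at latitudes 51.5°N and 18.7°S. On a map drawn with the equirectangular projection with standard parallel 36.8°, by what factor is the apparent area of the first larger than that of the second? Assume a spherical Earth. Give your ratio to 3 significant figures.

The equidistant cylindrical projection with φ₀ = 36.8° has h = 1 (meridians true) and k = cos φ₀ / cos φ along parallels.
Areal scale at 51.5°: h·k = 1.000 × 1.286 = 1.286.
Areal scale at 18.7°: h·k = 1.000 × 0.8454 = 0.8454.
Ratio = 1.286/0.8454 ≈ 1.52.

1.52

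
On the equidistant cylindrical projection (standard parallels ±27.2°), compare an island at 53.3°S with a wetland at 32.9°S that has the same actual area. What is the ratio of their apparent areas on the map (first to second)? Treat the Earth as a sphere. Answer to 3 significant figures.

1.40

With standard parallel φ₀ = 27.2°, the equirectangular projection gives x = Rλ cos φ₀, y = Rφ, so h = 1 and k = cos 27.2° / cos φ.
Areal scale at 53.3°: h·k = 1.000 × 1.488 = 1.488.
Areal scale at 32.9°: h·k = 1.000 × 1.059 = 1.059.
Ratio = 1.488/1.059 ≈ 1.40.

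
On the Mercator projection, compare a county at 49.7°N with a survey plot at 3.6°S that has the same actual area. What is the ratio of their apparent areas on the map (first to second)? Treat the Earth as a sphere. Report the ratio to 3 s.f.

Mercator areal scale is sec²φ.
At 49.7°: sec²(49.7°) = 1/0.6468² = 2.390.
At 3.6°: sec²(3.6°) = 1/0.9980² = 1.004.
Ratio = 2.390/1.004 = cos²(3.6°)/cos²(49.7°) ≈ 2.38.

2.38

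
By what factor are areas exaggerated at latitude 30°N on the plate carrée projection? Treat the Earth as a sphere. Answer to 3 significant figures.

Plate carrée maps x = Rλ, y = Rφ. The meridian scale is h = 1 and the parallel scale is k = 1/cos φ = sec φ.
Areal scale = h·k = 1 × sec φ; at 30°, h = 1.000, k = 1.155, so h·k = 1.155.

1.15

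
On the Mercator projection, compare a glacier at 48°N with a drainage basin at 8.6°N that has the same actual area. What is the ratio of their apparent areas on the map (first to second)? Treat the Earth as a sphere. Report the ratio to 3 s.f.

2.18

On Mercator, area is exaggerated by sec²φ = 1/cos²φ.
At 48°: sec²(48°) = 1/0.6691² = 2.233.
At 8.6°: sec²(8.6°) = 1/0.9888² = 1.023.
Ratio = 2.233/1.023 = cos²(8.6°)/cos²(48°) ≈ 2.18.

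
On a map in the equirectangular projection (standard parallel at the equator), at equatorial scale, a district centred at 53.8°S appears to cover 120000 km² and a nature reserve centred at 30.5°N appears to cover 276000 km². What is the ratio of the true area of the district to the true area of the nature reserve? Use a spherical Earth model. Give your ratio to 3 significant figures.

On the plate carrée, areal scale = h·k = 1 × sec φ, so true area = apparent × cos φ.
True area of district: 120000 × cos(53.8°) = 120000 × 0.5906 = 70870 km².
True area of nature reserve: 276000 × cos(30.5°) = 276000 × 0.8616 = 237800 km².
Ratio = 70870 / 237800 ≈ 0.298.

0.298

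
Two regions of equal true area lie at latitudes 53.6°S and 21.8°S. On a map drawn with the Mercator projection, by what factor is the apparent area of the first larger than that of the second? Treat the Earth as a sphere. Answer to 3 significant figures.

Mercator areal scale is sec²φ.
At 53.6°: sec²(53.6°) = 1/0.5934² = 2.840.
At 21.8°: sec²(21.8°) = 1/0.9285² = 1.160.
Ratio = 2.840/1.160 = cos²(21.8°)/cos²(53.6°) ≈ 2.45.

2.45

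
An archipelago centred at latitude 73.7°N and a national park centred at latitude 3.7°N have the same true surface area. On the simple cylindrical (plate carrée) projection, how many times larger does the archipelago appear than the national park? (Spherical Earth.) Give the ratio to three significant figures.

3.56

In the plate carrée (x = Rλ, y = Rφ), meridians are true-scale (h = 1) and parallels are stretched by k = sec φ.
Areal scale at 73.7°: h·k = 1.000 × 3.563 = 3.563.
Areal scale at 3.7°: h·k = 1.000 × 1.002 = 1.002.
Ratio = 3.563/1.002 ≈ 3.56.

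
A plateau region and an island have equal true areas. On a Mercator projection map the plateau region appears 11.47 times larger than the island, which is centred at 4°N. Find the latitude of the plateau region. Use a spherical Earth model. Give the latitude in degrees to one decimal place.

72.9°

For equal true areas on Mercator, apparent areas scale as sec²φ, so the ratio is cos²φ₂ / cos²φ₁.
cos²φ₂ / cos²φ₁ = 11.47  ⇒  cos φ₁ = cos 4° / √11.47 = 0.9976/3.387 = 0.2946.
φ₁ = arccos(0.2946) ≈ 72.9°.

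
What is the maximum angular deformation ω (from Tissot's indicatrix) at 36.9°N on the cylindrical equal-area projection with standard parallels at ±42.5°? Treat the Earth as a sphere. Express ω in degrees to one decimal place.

A cylindrical equal-area projection with standard parallel φ₀ has meridian scale h = cos φ / cos φ₀ and parallel scale k = cos φ₀ / cos φ (so areas are preserved, h·k = 1).
At 36.9°: h = 1.085, k = 0.9220; principal scales a = 1.085, b = 0.9220.
sin(ω/2) = (a − b)/(a + b) = 0.1627/2.007 = 0.08108, so ω = 2 arcsin(0.08108) ≈ 9.3°.

9.3°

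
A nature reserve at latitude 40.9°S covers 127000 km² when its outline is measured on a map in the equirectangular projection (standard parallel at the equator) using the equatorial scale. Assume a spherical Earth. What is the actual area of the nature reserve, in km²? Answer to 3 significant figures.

96000 km²

Plate carrée maps x = Rλ, y = Rφ. The meridian scale is h = 1 and the parallel scale is k = 1/cos φ = sec φ.
Areal scale = h·k = 1 × sec φ; at 40.9°, h = 1.000, k = 1.323, so h·k = 1.323.
True area = apparent / (areal scale) = 127000 / 1.323 ≈ 96000 km².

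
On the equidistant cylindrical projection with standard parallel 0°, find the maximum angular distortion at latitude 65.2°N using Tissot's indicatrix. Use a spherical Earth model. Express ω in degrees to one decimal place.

For the equirectangular projection with φ₀ = 0 (plate carrée), h = 1 along meridians and k = sec φ along parallels.
At 65.2°: h = 1.000, k = 2.384; principal scales a = 2.384, b = 1.000.
sin(ω/2) = (a − b)/(a + b) = 1.384/3.384 = 0.4090, so ω = 2 arcsin(0.4090) ≈ 48.3°.

48.3°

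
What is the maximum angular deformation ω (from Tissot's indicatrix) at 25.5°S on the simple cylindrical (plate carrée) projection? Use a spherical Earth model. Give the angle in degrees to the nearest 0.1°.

5.9°

For the equirectangular projection with φ₀ = 0 (plate carrée), h = 1 along meridians and k = sec φ along parallels.
At 25.5°: h = 1.000, k = 1.108; principal scales a = 1.108, b = 1.000.
sin(ω/2) = (a − b)/(a + b) = 0.1079/2.108 = 0.05120, so ω = 2 arcsin(0.05120) ≈ 5.9°.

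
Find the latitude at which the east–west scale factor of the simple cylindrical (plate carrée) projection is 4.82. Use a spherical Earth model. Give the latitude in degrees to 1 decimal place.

Plate carrée: h = 1, k = sec φ along parallels.
sec φ = 4.82  ⇒  cos φ = 0.2075  ⇒  φ ≈ 78.0°.

78.0°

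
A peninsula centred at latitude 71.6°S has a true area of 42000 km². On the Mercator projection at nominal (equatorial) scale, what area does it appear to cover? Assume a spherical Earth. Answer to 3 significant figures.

422000 km²

Mercator is conformal, so the point scale is isotropic: h = k = sec φ = 1/cos φ.
Areal scale = k² = sec²φ = 1/cos²(71.6°) = 1/0.3156² = 10.04.
Apparent area = 42000 × 10.04 ≈ 422000 km².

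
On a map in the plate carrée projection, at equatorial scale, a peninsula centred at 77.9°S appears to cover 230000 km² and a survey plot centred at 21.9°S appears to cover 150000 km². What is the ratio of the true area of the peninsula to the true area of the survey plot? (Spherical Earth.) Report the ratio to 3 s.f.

Plate carrée has h = 1 and k = sec φ, giving areal scale sec φ; true area = (apparent area) · cos φ.
True area of peninsula: 230000 × cos(77.9°) = 230000 × 0.2096 = 48210 km².
True area of survey plot: 150000 × cos(21.9°) = 150000 × 0.9278 = 139200 km².
Ratio = 48210 / 139200 ≈ 0.346.

0.346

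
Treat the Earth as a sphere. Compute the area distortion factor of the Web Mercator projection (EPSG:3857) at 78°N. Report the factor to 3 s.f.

23.1

For Mercator, h = k = sec φ (a conformal cylindrical projection has a single point scale, 1/cos φ).
Areal scale = k² = sec²φ = 1/cos²(78°) = 1/0.2079² = 23.13.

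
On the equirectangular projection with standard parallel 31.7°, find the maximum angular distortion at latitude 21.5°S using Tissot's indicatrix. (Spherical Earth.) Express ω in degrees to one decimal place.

5.1°

The equidistant cylindrical projection with φ₀ = 31.7° has h = 1 (meridians true) and k = cos φ₀ / cos φ along parallels.
At 21.5°: h = 1.000, k = 0.9144; principal scales a = 1.000, b = 0.9144.
sin(ω/2) = (a − b)/(a + b) = 0.08556/1.914 = 0.04469, so ω = 2 arcsin(0.04469) ≈ 5.1°.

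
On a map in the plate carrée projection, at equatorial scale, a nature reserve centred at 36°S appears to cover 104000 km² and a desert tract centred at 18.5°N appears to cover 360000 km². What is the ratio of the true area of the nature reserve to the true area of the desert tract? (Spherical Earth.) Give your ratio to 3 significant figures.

On the plate carrée, areal scale = h·k = 1 × sec φ, so true area = apparent × cos φ.
True area of nature reserve: 104000 × cos(36°) = 104000 × 0.8090 = 84140 km².
True area of desert tract: 360000 × cos(18.5°) = 360000 × 0.9483 = 341400 km².
Ratio = 84140 / 341400 ≈ 0.246.

0.246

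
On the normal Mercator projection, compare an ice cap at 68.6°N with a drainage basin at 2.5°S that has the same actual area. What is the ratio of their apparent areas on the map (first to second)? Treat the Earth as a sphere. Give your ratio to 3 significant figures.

On Mercator, area is exaggerated by sec²φ = 1/cos²φ.
At 68.6°: sec²(68.6°) = 1/0.3649² = 7.511.
At 2.5°: sec²(2.5°) = 1/0.9990² = 1.002.
Ratio = 7.511/1.002 = cos²(2.5°)/cos²(68.6°) ≈ 7.50.

7.50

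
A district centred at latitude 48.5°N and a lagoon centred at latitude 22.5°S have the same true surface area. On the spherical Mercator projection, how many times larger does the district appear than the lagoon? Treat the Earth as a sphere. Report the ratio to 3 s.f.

Mercator is conformal with k = sec φ, so areal scale = k² = sec²φ.
At 48.5°: sec²(48.5°) = 1/0.6626² = 2.278.
At 22.5°: sec²(22.5°) = 1/0.9239² = 1.172.
Ratio = 2.278/1.172 = cos²(22.5°)/cos²(48.5°) ≈ 1.94.

1.94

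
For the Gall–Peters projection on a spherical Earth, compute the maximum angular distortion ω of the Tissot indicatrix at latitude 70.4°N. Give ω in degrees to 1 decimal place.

78.5°

The Gall–Peters projection is cylindrical equal-area with φ₀ = 45°. Cylindrical equal-area (φ₀ = 45°): h = cos φ / cos 45° along meridians, k = cos 45° / cos φ along parallels; h·k = 1.
At 70.4°: h = 0.4744, k = 2.108; principal scales a = 2.108, b = 0.4744.
sin(ω/2) = (a − b)/(a + b) = 1.634/2.582 = 0.6326, so ω = 2 arcsin(0.6326) ≈ 78.5°.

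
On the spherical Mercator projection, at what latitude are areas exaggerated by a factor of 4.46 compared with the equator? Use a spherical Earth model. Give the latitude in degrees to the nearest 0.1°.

61.7°

Mercator areal scale is sec²φ.
sec²φ = 4.46  ⇒  cos²φ = 0.2242  ⇒  cos φ = 0.4735.
φ = arccos(0.4735) ≈ 61.7°.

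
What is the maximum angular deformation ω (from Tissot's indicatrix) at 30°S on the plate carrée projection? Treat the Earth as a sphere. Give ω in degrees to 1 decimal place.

8.2°

In the plate carrée (x = Rλ, y = Rφ), meridians are true-scale (h = 1) and parallels are stretched by k = sec φ.
At 30°: h = 1.000, k = 1.155; principal scales a = 1.155, b = 1.000.
sin(ω/2) = (a − b)/(a + b) = 0.1547/2.155 = 0.07180, so ω = 2 arcsin(0.07180) ≈ 8.2°.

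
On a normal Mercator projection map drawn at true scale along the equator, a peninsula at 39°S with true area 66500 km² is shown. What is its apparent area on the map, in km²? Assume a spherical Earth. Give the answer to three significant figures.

110000 km²

Mercator is conformal, so the point scale is isotropic: h = k = sec φ = 1/cos φ.
Areal scale = k² = sec²φ = 1/cos²(39°) = 1/0.7771² = 1.656.
Apparent area = 66500 × 1.656 ≈ 110000 km².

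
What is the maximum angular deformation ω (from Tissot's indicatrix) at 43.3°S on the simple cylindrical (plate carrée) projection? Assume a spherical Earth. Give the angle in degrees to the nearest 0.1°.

18.1°

In the plate carrée (x = Rλ, y = Rφ), meridians are true-scale (h = 1) and parallels are stretched by k = sec φ.
At 43.3°: h = 1.000, k = 1.374; principal scales a = 1.374, b = 1.000.
sin(ω/2) = (a − b)/(a + b) = 0.3741/2.374 = 0.1576, so ω = 2 arcsin(0.1576) ≈ 18.1°.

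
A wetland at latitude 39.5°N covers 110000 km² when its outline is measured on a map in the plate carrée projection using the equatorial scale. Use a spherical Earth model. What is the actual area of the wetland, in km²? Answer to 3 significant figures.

84900 km²

For the equirectangular projection with φ₀ = 0 (plate carrée), h = 1 along meridians and k = sec φ along parallels.
Areal scale = h·k = 1 × sec φ; at 39.5°, h = 1.000, k = 1.296, so h·k = 1.296.
True area = apparent / (areal scale) = 110000 / 1.296 ≈ 84900 km².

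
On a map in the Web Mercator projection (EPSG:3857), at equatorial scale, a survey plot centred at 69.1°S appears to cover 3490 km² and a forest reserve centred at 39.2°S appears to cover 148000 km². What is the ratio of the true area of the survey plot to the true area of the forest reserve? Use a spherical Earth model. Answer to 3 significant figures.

0.00500

Since Mercator area scale is 1/cos²φ, the true area equals the apparent area multiplied by cos²φ.
True area of survey plot: 3490 × cos²(69.1°) = 3490 × 0.1273 = 444.1 km².
True area of forest reserve: 148000 × cos²(39.2°) = 148000 × 0.6005 = 88880 km².
Ratio = 444.1 / 88880 ≈ 0.00500.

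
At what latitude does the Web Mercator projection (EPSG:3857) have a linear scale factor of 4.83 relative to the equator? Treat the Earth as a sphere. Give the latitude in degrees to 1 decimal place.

78.1°

Mercator scale is k = sec φ = 1/cos φ.
1/cos φ = 4.83  ⇒  cos φ = 0.2070  ⇒  φ = arccos(0.2070) ≈ 78.1°.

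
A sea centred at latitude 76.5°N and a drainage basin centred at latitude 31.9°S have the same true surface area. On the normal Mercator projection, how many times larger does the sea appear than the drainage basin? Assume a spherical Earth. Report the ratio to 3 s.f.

Mercator is conformal with k = sec φ, so areal scale = k² = sec²φ.
At 76.5°: sec²(76.5°) = 1/0.2334² = 18.35.
At 31.9°: sec²(31.9°) = 1/0.8490² = 1.387.
Ratio = 18.35/1.387 = cos²(31.9°)/cos²(76.5°) ≈ 13.2.

13.2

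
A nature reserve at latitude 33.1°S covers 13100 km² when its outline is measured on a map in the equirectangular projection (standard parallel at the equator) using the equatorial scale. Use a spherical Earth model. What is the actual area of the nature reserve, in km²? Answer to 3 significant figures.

Plate carrée maps x = Rλ, y = Rφ. The meridian scale is h = 1 and the parallel scale is k = 1/cos φ = sec φ.
Areal scale = h·k = 1 × sec φ; at 33.1°, h = 1.000, k = 1.194, so h·k = 1.194.
True area = apparent / (areal scale) = 13100 / 1.194 ≈ 11000 km².

11000 km²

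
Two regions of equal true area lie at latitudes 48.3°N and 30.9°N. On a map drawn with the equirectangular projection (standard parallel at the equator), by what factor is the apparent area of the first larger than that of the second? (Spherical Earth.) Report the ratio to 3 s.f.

For the equirectangular projection with φ₀ = 0 (plate carrée), h = 1 along meridians and k = sec φ along parallels.
Areal scale at 48.3°: h·k = 1.000 × 1.503 = 1.503.
Areal scale at 30.9°: h·k = 1.000 × 1.165 = 1.165.
Ratio = 1.503/1.165 ≈ 1.29.

1.29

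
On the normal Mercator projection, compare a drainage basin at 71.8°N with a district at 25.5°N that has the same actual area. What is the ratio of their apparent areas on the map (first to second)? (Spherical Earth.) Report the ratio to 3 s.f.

8.35

On Mercator, area is exaggerated by sec²φ = 1/cos²φ.
At 71.8°: sec²(71.8°) = 1/0.3123² = 10.25.
At 25.5°: sec²(25.5°) = 1/0.9026² = 1.228.
Ratio = 10.25/1.228 = cos²(25.5°)/cos²(71.8°) ≈ 8.35.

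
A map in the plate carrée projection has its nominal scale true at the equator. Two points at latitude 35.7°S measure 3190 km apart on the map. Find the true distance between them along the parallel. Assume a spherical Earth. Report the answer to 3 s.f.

2590 km

In the plate carrée (x = Rλ, y = Rφ), meridians are true-scale (h = 1) and parallels are stretched by k = sec φ.
Along the parallel at 35.7°, map distances are exaggerated by k = sec 35.7° = 1.231.
True distance = 3190 / 1.231 = 3190 × cos 35.7° ≈ 2590 km.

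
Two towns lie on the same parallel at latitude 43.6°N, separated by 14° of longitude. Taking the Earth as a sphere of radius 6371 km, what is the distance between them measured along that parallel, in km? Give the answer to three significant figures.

1130 km

Arc length along a parallel = R cos φ · Δλ (with Δλ in radians).
= 6371 × cos 43.6° × (14° × π/180) = 6371 × 0.7242 × 0.2443 ≈ 1130 km.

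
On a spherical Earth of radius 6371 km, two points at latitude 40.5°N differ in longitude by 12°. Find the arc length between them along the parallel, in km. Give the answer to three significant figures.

Arc length along a parallel = R cos φ · Δλ (with Δλ in radians).
= 6371 × cos 40.5° × (12° × π/180) = 6371 × 0.7604 × 0.2094 ≈ 1010 km.

1010 km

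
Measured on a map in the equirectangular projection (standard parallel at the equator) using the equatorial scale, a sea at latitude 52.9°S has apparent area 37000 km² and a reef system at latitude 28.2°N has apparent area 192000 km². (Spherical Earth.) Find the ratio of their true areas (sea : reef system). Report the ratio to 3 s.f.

Plate carrée has h = 1 and k = sec φ, giving areal scale sec φ; true area = (apparent area) · cos φ.
True area of sea: 37000 × cos(52.9°) = 37000 × 0.6032 = 22320 km².
True area of reef system: 192000 × cos(28.2°) = 192000 × 0.8813 = 169200 km².
Ratio = 22320 / 169200 ≈ 0.132.

0.132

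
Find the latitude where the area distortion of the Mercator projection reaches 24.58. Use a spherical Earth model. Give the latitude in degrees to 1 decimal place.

Mercator areal scale is sec²φ.
sec²φ = 24.58  ⇒  cos²φ = 0.04068  ⇒  cos φ = 0.2017.
φ = arccos(0.2017) ≈ 78.4°.

78.4°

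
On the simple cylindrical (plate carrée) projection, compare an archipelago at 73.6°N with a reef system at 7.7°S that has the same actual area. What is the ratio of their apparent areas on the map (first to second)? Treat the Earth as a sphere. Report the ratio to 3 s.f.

Plate carrée maps x = Rλ, y = Rφ. The meridian scale is h = 1 and the parallel scale is k = 1/cos φ = sec φ.
Areal scale at 73.6°: h·k = 1.000 × 3.542 = 3.542.
Areal scale at 7.7°: h·k = 1.000 × 1.009 = 1.009.
Ratio = 3.542/1.009 ≈ 3.51.

3.51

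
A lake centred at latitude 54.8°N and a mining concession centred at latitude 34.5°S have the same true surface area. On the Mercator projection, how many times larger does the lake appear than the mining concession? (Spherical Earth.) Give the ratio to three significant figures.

Mercator areal scale is sec²φ.
At 54.8°: sec²(54.8°) = 1/0.5764² = 3.010.
At 34.5°: sec²(34.5°) = 1/0.8241² = 1.472.
Ratio = 3.010/1.472 = cos²(34.5°)/cos²(54.8°) ≈ 2.04.

2.04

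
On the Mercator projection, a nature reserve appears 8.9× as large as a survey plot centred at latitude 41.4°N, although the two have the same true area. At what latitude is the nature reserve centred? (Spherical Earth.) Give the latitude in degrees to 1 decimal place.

On Mercator, (apparent₁)/(apparent₂) = sec²φ₁ / sec²φ₂ when true areas are equal.
cos²φ₂ / cos²φ₁ = 8.9  ⇒  cos φ₁ = cos 41.4° / √8.9 = 0.7501/2.983 = 0.2514.
φ₁ = arccos(0.2514) ≈ 75.4°.

75.4°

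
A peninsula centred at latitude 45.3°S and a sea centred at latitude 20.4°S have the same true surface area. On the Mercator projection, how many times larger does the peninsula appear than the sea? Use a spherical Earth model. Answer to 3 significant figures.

Mercator is conformal with k = sec φ, so areal scale = k² = sec²φ.
At 45.3°: sec²(45.3°) = 1/0.7034² = 2.021.
At 20.4°: sec²(20.4°) = 1/0.9373² = 1.138.
Ratio = 2.021/1.138 = cos²(20.4°)/cos²(45.3°) ≈ 1.78.

1.78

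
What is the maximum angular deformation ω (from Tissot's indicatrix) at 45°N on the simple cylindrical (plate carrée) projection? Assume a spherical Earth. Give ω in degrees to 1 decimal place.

For the equirectangular projection with φ₀ = 0 (plate carrée), h = 1 along meridians and k = sec φ along parallels.
At 45°: h = 1.000, k = 1.414; principal scales a = 1.414, b = 1.000.
sin(ω/2) = (a − b)/(a + b) = 0.4142/2.414 = 0.1716, so ω = 2 arcsin(0.1716) ≈ 19.8°.

19.8°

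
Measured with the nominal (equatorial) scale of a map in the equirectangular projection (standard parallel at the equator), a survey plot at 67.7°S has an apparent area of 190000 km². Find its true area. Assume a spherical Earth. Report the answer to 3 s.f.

In the plate carrée (x = Rλ, y = Rφ), meridians are true-scale (h = 1) and parallels are stretched by k = sec φ.
Areal scale = h·k = 1 × sec φ; at 67.7°, h = 1.000, k = 2.635, so h·k = 2.635.
True area = apparent / (areal scale) = 190000 / 2.635 ≈ 72100 km².

72100 km²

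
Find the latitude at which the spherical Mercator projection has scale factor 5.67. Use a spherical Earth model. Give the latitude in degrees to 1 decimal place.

Mercator scale is k = sec φ = 1/cos φ.
1/cos φ = 5.67  ⇒  cos φ = 0.1764  ⇒  φ = arccos(0.1764) ≈ 79.8°.

79.8°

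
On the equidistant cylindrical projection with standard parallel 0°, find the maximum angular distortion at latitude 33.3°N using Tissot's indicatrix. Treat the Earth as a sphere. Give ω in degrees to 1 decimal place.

10.3°

Plate carrée maps x = Rλ, y = Rφ. The meridian scale is h = 1 and the parallel scale is k = 1/cos φ = sec φ.
At 33.3°: h = 1.000, k = 1.196; principal scales a = 1.196, b = 1.000.
sin(ω/2) = (a − b)/(a + b) = 0.1964/2.196 = 0.08944, so ω = 2 arcsin(0.08944) ≈ 10.3°.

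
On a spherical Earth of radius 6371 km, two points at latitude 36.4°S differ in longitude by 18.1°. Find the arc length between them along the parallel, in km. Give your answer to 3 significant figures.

1620 km

Arc length along a parallel = R cos φ · Δλ (with Δλ in radians).
= 6371 × cos 36.4° × (18.1° × π/180) = 6371 × 0.8049 × 0.3159 ≈ 1620 km.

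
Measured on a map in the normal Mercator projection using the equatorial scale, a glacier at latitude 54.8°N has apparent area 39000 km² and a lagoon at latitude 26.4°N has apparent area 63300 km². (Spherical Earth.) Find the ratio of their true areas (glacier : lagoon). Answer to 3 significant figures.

0.255

On Mercator the areal scale is sec²φ, so true area = apparent × cos²φ.
True area of glacier: 39000 × cos²(54.8°) = 39000 × 0.3323 = 12960 km².
True area of lagoon: 63300 × cos²(26.4°) = 63300 × 0.8023 = 50790 km².
Ratio = 12960 / 50790 ≈ 0.255.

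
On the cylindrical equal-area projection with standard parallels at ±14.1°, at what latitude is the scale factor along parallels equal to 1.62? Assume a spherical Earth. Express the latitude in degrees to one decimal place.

53.2°

A cylindrical equal-area projection with standard parallel φ₀ has meridian scale h = cos φ / cos φ₀ and parallel scale k = cos φ₀ / cos φ (so areas are preserved, h·k = 1).
k = cos φ₀ / cos φ = 1.62  ⇒  cos φ = cos 14.1° / 1.62 = 0.5987.
φ = arccos(0.5987) ≈ 53.2°.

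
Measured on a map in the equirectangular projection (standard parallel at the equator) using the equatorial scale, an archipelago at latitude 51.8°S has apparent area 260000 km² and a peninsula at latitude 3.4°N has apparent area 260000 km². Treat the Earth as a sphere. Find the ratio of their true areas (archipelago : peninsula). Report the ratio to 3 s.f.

0.619

On the plate carrée, areal scale = h·k = 1 × sec φ, so true area = apparent × cos φ.
True area of archipelago: 260000 × cos(51.8°) = 260000 × 0.6184 = 160800 km².
True area of peninsula: 260000 × cos(3.4°) = 260000 × 0.9982 = 259500 km².
Ratio = 160800 / 259500 ≈ 0.619.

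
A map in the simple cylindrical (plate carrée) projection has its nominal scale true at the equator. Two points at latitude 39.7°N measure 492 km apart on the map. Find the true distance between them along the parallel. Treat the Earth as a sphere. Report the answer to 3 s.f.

379 km

For the equirectangular projection with φ₀ = 0 (plate carrée), h = 1 along meridians and k = sec φ along parallels.
Along the parallel at 39.7°, map distances are exaggerated by k = sec 39.7° = 1.300.
True distance = 492 / 1.300 = 492 × cos 39.7° ≈ 379 km.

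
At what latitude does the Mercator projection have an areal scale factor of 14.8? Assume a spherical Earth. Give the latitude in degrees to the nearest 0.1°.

74.9°

Mercator areal scale is sec²φ.
sec²φ = 14.8  ⇒  cos²φ = 0.06757  ⇒  cos φ = 0.2599.
φ = arccos(0.2599) ≈ 74.9°.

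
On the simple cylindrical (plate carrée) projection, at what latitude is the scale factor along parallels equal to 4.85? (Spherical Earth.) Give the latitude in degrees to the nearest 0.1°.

78.1°

Plate carrée: h = 1, k = sec φ along parallels.
sec φ = 4.85  ⇒  cos φ = 0.2062  ⇒  φ ≈ 78.1°.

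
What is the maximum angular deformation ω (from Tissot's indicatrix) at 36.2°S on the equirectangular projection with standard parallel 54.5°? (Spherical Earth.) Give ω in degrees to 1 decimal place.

In the equirectangular projection with standard parallel φ₀ = 54.5° (x = Rλ cos φ₀, y = Rφ), meridians are true-scale (h = 1) and the parallel scale is k = cos φ₀ / cos φ.
At 36.2°: h = 1.000, k = 0.7196; principal scales a = 1.000, b = 0.7196.
sin(ω/2) = (a − b)/(a + b) = 0.2804/1.720 = 0.1630, so ω = 2 arcsin(0.1630) ≈ 18.8°.

18.8°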